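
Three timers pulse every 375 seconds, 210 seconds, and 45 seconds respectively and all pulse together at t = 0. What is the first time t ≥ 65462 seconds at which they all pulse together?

78750 seconds

Joint pulses occur at multiples of LCM(375, 210, 45).
375 = 3 × 5^3
210 = 2 × 3 × 5 × 7
45 = 3^2 × 5
LCM(375, 210, 45) = 2 × 3^2 × 5^3 × 7 = 15750.
Smallest multiple of 15750 that is ≥ 65462: ⌈65462/15750⌉ × 15750 = 5 × 15750 = 78750.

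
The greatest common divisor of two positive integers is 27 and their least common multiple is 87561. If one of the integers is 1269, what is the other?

1863

For two integers, gcd × lcm = product, so the other is (27 × 87561) / 1269 = 2364147 / 1269 = 1863.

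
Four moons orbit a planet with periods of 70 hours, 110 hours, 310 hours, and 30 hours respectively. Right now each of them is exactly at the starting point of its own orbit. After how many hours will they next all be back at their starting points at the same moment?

71610 hours

We need the least common multiple of the intervals.
70 = 2 × 5 × 7
110 = 2 × 5 × 11
310 = 2 × 5 × 31
30 = 2 × 3 × 5
LCM(70, 110, 310, 30) = 2 × 3 × 5 × 7 × 11 × 31 = 71610.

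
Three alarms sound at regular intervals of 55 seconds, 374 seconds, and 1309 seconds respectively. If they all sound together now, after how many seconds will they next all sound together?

13090 seconds

The first simultaneous occurrence is after LCM of the individual periods.
55 = 5 × 11
374 = 2 × 11 × 17
1309 = 7 × 11 × 17
LCM(55, 374, 1309) = 2 × 5 × 7 × 11 × 17 = 13090.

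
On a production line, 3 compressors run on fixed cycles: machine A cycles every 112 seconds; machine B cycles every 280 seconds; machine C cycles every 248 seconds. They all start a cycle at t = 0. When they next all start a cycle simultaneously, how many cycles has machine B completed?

The first common completion time is the LCM of the periods.
112 = 2^4 × 7
280 = 2^3 × 5 × 7
248 = 2^3 × 31
LCM(112, 280, 248) = 2^4 × 5 × 7 × 31 = 17360.
Cycles for period 280: 17360 / 280 = 62.

62 cycles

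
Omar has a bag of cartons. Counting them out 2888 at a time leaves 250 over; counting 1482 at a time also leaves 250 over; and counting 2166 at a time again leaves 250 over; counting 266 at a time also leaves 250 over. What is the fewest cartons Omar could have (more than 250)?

788674

N − 250 must be a common multiple of 2888, 1482, 2166, and 266.
2888 = 2^3 × 19^2
1482 = 2 × 3 × 13 × 19
2166 = 2 × 3 × 19^2
266 = 2 × 7 × 19
LCM(2888, 1482, 2166, 266) = 2^3 × 3 × 7 × 13 × 19^2 = 788424.
Smallest N > 250 is LCM + 250 = 788424 + 250 = 788674.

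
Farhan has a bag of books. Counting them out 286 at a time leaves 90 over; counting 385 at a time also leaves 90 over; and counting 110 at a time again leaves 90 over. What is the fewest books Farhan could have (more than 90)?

N − 90 must be a common multiple of 286, 385, and 110.
286 = 2 × 11 × 13
385 = 5 × 7 × 11
110 = 2 × 5 × 11
LCM(286, 385, 110) = 2 × 5 × 7 × 11 × 13 = 10010.
Smallest N > 90 is LCM + 90 = 10010 + 90 = 10100.

10100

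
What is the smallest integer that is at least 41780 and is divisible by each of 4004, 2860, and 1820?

60060

The integer must be a common multiple of 4004, 2860, and 1820, so a multiple of their LCM.
4004 = 2^2 × 7 × 11 × 13
2860 = 2^2 × 5 × 11 × 13
1820 = 2^2 × 5 × 7 × 13
LCM(4004, 2860, 1820) = 2^2 × 5 × 7 × 11 × 13 = 20020.
Smallest multiple of 20020 that is ≥ 41780: ⌈41780/20020⌉ × 20020 = 3 × 20020 = 60060.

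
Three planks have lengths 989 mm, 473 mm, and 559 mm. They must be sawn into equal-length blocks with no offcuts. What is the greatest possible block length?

43 mm

The block length must divide every plank, so the greatest is gcd(989, 473, 559).
989 = 23 × 43
473 = 11 × 43
559 = 13 × 43
gcd(989, 473, 559) = 43.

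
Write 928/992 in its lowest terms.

29/31

928 = 2^5 × 29
992 = 2^5 × 31
gcd(928, 992) = 2^5 = 32.
Divide numerator and denominator by 32: 928/992 = 29/31.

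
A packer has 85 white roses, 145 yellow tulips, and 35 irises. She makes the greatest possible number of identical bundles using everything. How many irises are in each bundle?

7

Number of bundles = gcd(85, 145, 35).
85 = 5 × 17
145 = 5 × 29
35 = 5 × 7
gcd(85, 145, 35) = 5.
irises per bundle = 35 / 5 = 7.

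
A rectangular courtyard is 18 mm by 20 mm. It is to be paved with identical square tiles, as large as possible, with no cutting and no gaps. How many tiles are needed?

90

Tile side = gcd(18, 20).
18 = 2 × 3^2
20 = 2^2 × 5
gcd(18, 20) = 2.
Tiles: (18/2) × (20/2) = 9 × 10 = 90.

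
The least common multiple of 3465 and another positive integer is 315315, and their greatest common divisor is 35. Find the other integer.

gcd × lcm = product of the two integers, so the other integer is (35 × 315315) / 3465 = 3185.

3185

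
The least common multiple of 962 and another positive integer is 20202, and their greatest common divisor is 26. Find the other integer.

546

gcd × lcm = product of the two integers, so the other integer is (26 × 20202) / 962 = 546.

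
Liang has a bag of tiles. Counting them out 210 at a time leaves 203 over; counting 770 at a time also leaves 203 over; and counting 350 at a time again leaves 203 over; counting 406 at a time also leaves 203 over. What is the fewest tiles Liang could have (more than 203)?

N − 203 must be a common multiple of 210, 770, 350, and 406.
210 = 2 × 3 × 5 × 7
770 = 2 × 5 × 7 × 11
350 = 2 × 5^2 × 7
406 = 2 × 7 × 29
LCM(210, 770, 350, 406) = 2 × 3 × 5^2 × 7 × 11 × 29 = 334950.
Smallest N > 203 is LCM + 203 = 334950 + 203 = 335153.

335153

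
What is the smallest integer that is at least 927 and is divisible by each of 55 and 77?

1155

The integer must be a common multiple of 55 and 77, so a multiple of their LCM.
55 = 5 × 11
77 = 7 × 11
LCM(55, 77) = 5 × 7 × 11 = 385.
Smallest multiple of 385 that is ≥ 927: ⌈927/385⌉ × 385 = 3 × 385 = 1155.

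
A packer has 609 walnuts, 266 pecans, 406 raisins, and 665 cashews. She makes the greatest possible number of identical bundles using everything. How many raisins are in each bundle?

Number of bundles = gcd(609, 266, 406, 665).
609 = 3 × 7 × 29
266 = 2 × 7 × 19
406 = 2 × 7 × 29
665 = 5 × 7 × 19
gcd(609, 266, 406, 665) = 7.
raisins per bundle = 406 / 7 = 58.

58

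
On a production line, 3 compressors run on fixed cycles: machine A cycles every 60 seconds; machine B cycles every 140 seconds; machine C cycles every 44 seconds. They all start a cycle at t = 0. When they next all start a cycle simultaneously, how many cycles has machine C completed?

All finish a whole number of cycles simultaneously at t = LCM of the periods.
60 = 2^2 × 3 × 5
140 = 2^2 × 5 × 7
44 = 2^2 × 11
LCM(60, 140, 44) = 2^2 × 3 × 5 × 7 × 11 = 4620.
Cycles for period 44: 4620 / 44 = 105.

105 cycles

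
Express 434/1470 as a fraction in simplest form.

31/105

434 = 2 × 7 × 31
1470 = 2 × 3 × 5 × 7^2
gcd(434, 1470) = 2 × 7 = 14.
Divide numerator and denominator by 14: 434/1470 = 31/105.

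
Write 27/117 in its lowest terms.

3/13

27 = 3^3
117 = 3^2 × 13
gcd(27, 117) = 3^2 = 9.
Divide numerator and denominator by 9: 27/117 = 3/13.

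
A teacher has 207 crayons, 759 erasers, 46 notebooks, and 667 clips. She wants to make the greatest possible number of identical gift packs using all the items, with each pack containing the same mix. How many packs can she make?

23 packs

The pack count must divide each quantity, so the greatest is gcd(207, 759, 46, 667).
207 = 3^2 × 23
759 = 3 × 11 × 23
46 = 2 × 23
667 = 23 × 29
gcd(207, 759, 46, 667) = 23.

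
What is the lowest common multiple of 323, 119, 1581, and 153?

323 = 17 × 19
119 = 7 × 17
1581 = 3 × 17 × 31
153 = 3^2 × 17
LCM(323, 119, 1581, 153) = 3^2 × 7 × 17 × 19 × 31 = 630819.

630819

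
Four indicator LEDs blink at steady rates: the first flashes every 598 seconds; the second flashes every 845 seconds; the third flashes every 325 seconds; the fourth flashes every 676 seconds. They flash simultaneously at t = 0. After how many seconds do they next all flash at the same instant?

The first simultaneous occurrence is after LCM of the individual periods.
598 = 2 × 13 × 23
845 = 5 × 13^2
325 = 5^2 × 13
676 = 2^2 × 13^2
LCM(598, 845, 325, 676) = 2^2 × 5^2 × 13^2 × 23 = 388700.

388700 seconds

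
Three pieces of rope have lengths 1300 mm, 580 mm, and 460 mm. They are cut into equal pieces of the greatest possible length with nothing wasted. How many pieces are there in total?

117

Piece length = gcd(1300, 580, 460).
1300 = 2^2 × 5^2 × 13
580 = 2^2 × 5 × 29
460 = 2^2 × 5 × 23
gcd(1300, 580, 460) = 2^2 × 5 = 20.
Total pieces = 1300/20 + 580/20 + 460/20 = 65 + 29 + 23 = 117.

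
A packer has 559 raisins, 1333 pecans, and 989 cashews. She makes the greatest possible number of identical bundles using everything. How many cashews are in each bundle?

23

Number of bundles = gcd(559, 1333, 989).
559 = 13 × 43
1333 = 31 × 43
989 = 23 × 43
gcd(559, 1333, 989) = 43.
cashews per bundle = 989 / 43 = 23.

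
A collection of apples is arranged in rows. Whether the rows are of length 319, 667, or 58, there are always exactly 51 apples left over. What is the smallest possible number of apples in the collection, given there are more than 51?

14725

N − 51 must be a common multiple of 319, 667, and 58.
319 = 11 × 29
667 = 23 × 29
58 = 2 × 29
LCM(319, 667, 58) = 2 × 11 × 23 × 29 = 14674.
Smallest N > 51 is LCM + 51 = 14674 + 51 = 14725.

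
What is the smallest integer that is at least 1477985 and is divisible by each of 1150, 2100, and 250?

1690500

The integer must be a common multiple of 1150, 2100, and 250, so a multiple of their LCM.
1150 = 2 × 5^2 × 23
2100 = 2^2 × 3 × 5^2 × 7
250 = 2 × 5^3
LCM(1150, 2100, 250) = 2^2 × 3 × 5^3 × 7 × 23 = 241500.
Smallest multiple of 241500 that is ≥ 1477985: ⌈1477985/241500⌉ × 241500 = 7 × 241500 = 1690500.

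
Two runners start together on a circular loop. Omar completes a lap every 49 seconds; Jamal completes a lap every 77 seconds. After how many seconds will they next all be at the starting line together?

539 seconds

The first simultaneous occurrence is after LCM of the individual periods.
49 = 7^2
77 = 7 × 11
LCM(49, 77) = 7^2 × 11 = 539.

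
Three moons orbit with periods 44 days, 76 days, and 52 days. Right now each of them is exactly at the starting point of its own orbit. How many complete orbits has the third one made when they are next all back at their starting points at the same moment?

209 orbits

They are all back at their starting positions together after one LCM of the periods.
44 = 2^2 × 11
76 = 2^2 × 19
52 = 2^2 × 13
LCM(44, 76, 52) = 2^2 × 11 × 13 × 19 = 10868.
Orbits for period 52: 10868 / 52 = 209.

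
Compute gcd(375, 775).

25

375 = 3 × 5^3
775 = 5^2 × 31
gcd(375, 775) = 5^2 = 25.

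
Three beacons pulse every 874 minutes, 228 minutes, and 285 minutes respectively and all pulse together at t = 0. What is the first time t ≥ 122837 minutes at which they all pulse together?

Joint pulses occur at multiples of LCM(874, 228, 285).
874 = 2 × 19 × 23
228 = 2^2 × 3 × 19
285 = 3 × 5 × 19
LCM(874, 228, 285) = 2^2 × 3 × 5 × 19 × 23 = 26220.
Smallest multiple of 26220 that is ≥ 122837: ⌈122837/26220⌉ × 26220 = 5 × 26220 = 131100.

131100 minutes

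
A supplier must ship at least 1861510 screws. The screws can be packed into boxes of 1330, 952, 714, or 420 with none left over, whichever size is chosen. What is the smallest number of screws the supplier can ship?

1899240

The number of screws must be a common multiple of 1330, 952, 714, and 420, so a multiple of their LCM.
1330 = 2 × 5 × 7 × 19
952 = 2^3 × 7 × 17
714 = 2 × 3 × 7 × 17
420 = 2^2 × 3 × 5 × 7
LCM(1330, 952, 714, 420) = 2^3 × 3 × 5 × 7 × 17 × 19 = 271320.
Smallest multiple of 271320 that is ≥ 1861510: ⌈1861510/271320⌉ × 271320 = 7 × 271320 = 1899240.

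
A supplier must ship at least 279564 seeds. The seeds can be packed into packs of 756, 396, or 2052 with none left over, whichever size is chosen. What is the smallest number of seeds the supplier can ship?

The number of seeds must be a common multiple of 756, 396, and 2052, so a multiple of their LCM.
756 = 2^2 × 3^3 × 7
396 = 2^2 × 3^2 × 11
2052 = 2^2 × 3^3 × 19
LCM(756, 396, 2052) = 2^2 × 3^3 × 7 × 11 × 19 = 158004.
Smallest multiple of 158004 that is ≥ 279564: ⌈279564/158004⌉ × 158004 = 2 × 158004 = 316008.

316008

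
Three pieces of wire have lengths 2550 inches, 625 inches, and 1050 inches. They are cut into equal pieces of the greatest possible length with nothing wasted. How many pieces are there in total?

Piece length = gcd(2550, 625, 1050).
2550 = 2 × 3 × 5^2 × 17
625 = 5^4
1050 = 2 × 3 × 5^2 × 7
gcd(2550, 625, 1050) = 5^2 = 25.
Total pieces = 2550/25 + 625/25 + 1050/25 = 102 + 25 + 42 = 169.

169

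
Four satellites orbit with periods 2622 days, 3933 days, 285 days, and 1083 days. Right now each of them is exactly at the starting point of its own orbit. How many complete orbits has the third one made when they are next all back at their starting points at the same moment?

2622 orbits

All finish a whole number of cycles simultaneously at t = LCM of the periods.
2622 = 2 × 3 × 19 × 23
3933 = 3^2 × 19 × 23
285 = 3 × 5 × 19
1083 = 3 × 19^2
LCM(2622, 3933, 285, 1083) = 2 × 3^2 × 5 × 19^2 × 23 = 747270.
Orbits for period 285: 747270 / 285 = 2622.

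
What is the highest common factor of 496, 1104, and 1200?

496 = 2^4 × 31
1104 = 2^4 × 3 × 23
1200 = 2^4 × 3 × 5^2
gcd(496, 1104, 1200) = 2^4 = 16.

16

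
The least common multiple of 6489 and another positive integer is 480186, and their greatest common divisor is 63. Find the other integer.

gcd × lcm = product of the two integers, so the other integer is (63 × 480186) / 6489 = 4662.

4662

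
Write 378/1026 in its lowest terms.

378 = 2 × 3^3 × 7
1026 = 2 × 3^3 × 19
gcd(378, 1026) = 2 × 3^3 = 54.
Divide numerator and denominator by 54: 378/1026 = 7/19.

7/19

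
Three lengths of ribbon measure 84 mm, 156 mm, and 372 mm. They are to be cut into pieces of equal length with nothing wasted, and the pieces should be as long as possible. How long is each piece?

12 mm

The greatest length dividing all of 84, 156, and 372 is their gcd.
84 = 2^2 × 3 × 7
156 = 2^2 × 3 × 13
372 = 2^2 × 3 × 31
gcd(84, 156, 372) = 2^2 × 3 = 12.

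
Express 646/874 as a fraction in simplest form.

17/23

646 = 2 × 17 × 19
874 = 2 × 19 × 23
gcd(646, 874) = 2 × 19 = 38.
Divide numerator and denominator by 38: 646/874 = 17/23.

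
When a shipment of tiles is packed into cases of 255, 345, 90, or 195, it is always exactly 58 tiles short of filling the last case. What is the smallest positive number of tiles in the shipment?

457412

Being 58 short of a full case of size k means N ≡ −58 (mod k), i.e. N + 58 is a multiple of each size.
255 = 3 × 5 × 17
345 = 3 × 5 × 23
90 = 2 × 3^2 × 5
195 = 3 × 5 × 13
LCM(255, 345, 90, 195) = 2 × 3^2 × 5 × 13 × 17 × 23 = 457470.
Smallest positive N is 457470 − 58 = 457412.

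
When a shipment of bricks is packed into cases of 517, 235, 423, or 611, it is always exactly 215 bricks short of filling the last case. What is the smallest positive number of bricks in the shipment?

302230

Being 215 short of a full case of size k means N ≡ −215 (mod k), i.e. N + 215 is a multiple of each size.
517 = 11 × 47
235 = 5 × 47
423 = 3^2 × 47
611 = 13 × 47
LCM(517, 235, 423, 611) = 3^2 × 5 × 11 × 13 × 47 = 302445.
Smallest positive N is 302445 − 215 = 302230.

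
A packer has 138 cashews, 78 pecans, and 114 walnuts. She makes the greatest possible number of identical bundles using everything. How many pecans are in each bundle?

13

Number of bundles = gcd(138, 78, 114).
138 = 2 × 3 × 23
78 = 2 × 3 × 13
114 = 2 × 3 × 19
gcd(138, 78, 114) = 2 × 3 = 6.
pecans per bundle = 78 / 6 = 13.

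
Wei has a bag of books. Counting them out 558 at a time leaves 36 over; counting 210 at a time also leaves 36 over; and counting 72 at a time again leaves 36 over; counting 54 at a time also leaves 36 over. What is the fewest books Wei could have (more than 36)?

N − 36 must be a common multiple of 558, 210, 72, and 54.
558 = 2 × 3^2 × 31
210 = 2 × 3 × 5 × 7
72 = 2^3 × 3^2
54 = 2 × 3^3
LCM(558, 210, 72, 54) = 2^3 × 3^3 × 5 × 7 × 31 = 234360.
Smallest N > 36 is LCM + 36 = 234360 + 36 = 234396.

234396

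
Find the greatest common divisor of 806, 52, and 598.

806 = 2 × 13 × 31
52 = 2^2 × 13
598 = 2 × 13 × 23
gcd(806, 52, 598) = 2 × 13 = 26.

26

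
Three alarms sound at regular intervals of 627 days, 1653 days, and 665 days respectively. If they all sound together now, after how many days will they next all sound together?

They coincide at every common multiple of the periods; the first is the LCM.
627 = 3 × 11 × 19
1653 = 3 × 19 × 29
665 = 5 × 7 × 19
LCM(627, 1653, 665) = 3 × 5 × 7 × 11 × 19 × 29 = 636405.

636405 days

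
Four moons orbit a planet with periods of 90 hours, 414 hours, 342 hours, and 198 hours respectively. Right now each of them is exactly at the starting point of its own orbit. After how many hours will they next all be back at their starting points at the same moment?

432630 hours

They coincide at every common multiple of the periods; the first is the LCM.
90 = 2 × 3^2 × 5
414 = 2 × 3^2 × 23
342 = 2 × 3^2 × 19
198 = 2 × 3^2 × 11
LCM(90, 414, 342, 198) = 2 × 3^2 × 5 × 11 × 19 × 23 = 432630.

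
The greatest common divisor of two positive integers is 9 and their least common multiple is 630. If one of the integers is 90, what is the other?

63

For two integers, gcd × lcm = product, so the other is (9 × 630) / 90 = 5670 / 90 = 63.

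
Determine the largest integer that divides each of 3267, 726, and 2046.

3267 = 3^3 × 11^2
726 = 2 × 3 × 11^2
2046 = 2 × 3 × 11 × 31
gcd(3267, 726, 2046) = 3 × 11 = 33.

33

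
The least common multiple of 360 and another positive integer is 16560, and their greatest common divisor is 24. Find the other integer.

gcd × lcm = product of the two integers, so the other integer is (24 × 16560) / 360 = 1104.

1104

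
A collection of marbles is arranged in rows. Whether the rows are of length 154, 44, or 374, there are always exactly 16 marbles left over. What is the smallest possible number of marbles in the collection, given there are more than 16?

5252

N − 16 must be a common multiple of 154, 44, and 374.
154 = 2 × 7 × 11
44 = 2^2 × 11
374 = 2 × 11 × 17
LCM(154, 44, 374) = 2^2 × 7 × 11 × 17 = 5236.
Smallest N > 16 is LCM + 16 = 5236 + 16 = 5252.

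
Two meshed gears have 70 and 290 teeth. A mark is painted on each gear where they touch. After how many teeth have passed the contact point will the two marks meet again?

We need the least common multiple of the intervals.
70 = 2 × 5 × 7
290 = 2 × 5 × 29
LCM(70, 290) = 2 × 5 × 7 × 29 = 2030.

2030 teeth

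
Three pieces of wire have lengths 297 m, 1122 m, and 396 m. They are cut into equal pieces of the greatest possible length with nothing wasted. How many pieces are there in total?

55

Piece length = gcd(297, 1122, 396).
297 = 3^3 × 11
1122 = 2 × 3 × 11 × 17
396 = 2^2 × 3^2 × 11
gcd(297, 1122, 396) = 3 × 11 = 33.
Total pieces = 297/33 + 1122/33 + 396/33 = 9 + 34 + 12 = 55.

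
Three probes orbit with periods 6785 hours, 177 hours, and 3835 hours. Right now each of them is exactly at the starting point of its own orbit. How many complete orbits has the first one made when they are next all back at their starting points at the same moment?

39 orbits

The first common completion time is the LCM of the periods.
6785 = 5 × 23 × 59
177 = 3 × 59
3835 = 5 × 13 × 59
LCM(6785, 177, 3835) = 3 × 5 × 13 × 23 × 59 = 264615.
Orbits for period 6785: 264615 / 6785 = 39.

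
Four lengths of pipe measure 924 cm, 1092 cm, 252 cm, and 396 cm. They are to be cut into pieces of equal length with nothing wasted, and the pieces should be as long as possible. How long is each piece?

The greatest length dividing all of 924, 1092, 252, and 396 is their gcd.
924 = 2^2 × 3 × 7 × 11
1092 = 2^2 × 3 × 7 × 13
252 = 2^2 × 3^2 × 7
396 = 2^2 × 3^2 × 11
gcd(924, 1092, 252, 396) = 2^2 × 3 = 12.

12 cm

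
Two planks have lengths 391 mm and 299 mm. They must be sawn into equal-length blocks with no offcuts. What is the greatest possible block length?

23 mm

This is the greatest common divisor of 391 and 299.
391 = 17 × 23
299 = 13 × 23
gcd(391, 299) = 23.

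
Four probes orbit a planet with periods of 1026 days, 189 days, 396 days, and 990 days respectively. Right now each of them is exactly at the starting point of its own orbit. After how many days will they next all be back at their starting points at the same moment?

We need the least common multiple of the intervals.
1026 = 2 × 3^3 × 19
189 = 3^3 × 7
396 = 2^2 × 3^2 × 11
990 = 2 × 3^2 × 5 × 11
LCM(1026, 189, 396, 990) = 2^2 × 3^3 × 5 × 7 × 11 × 19 = 790020.

790020 days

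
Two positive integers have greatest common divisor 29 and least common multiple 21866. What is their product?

634114

For any two positive integers, gcd × lcm = product = 29 × 21866 = 634114.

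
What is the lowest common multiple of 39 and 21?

39 = 3 × 13
21 = 3 × 7
LCM(39, 21) = 3 × 7 × 13 = 273.

273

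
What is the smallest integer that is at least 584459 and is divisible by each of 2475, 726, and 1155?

762300

The integer must be a common multiple of 2475, 726, and 1155, so a multiple of their LCM.
2475 = 3^2 × 5^2 × 11
726 = 2 × 3 × 11^2
1155 = 3 × 5 × 7 × 11
LCM(2475, 726, 1155) = 2 × 3^2 × 5^2 × 7 × 11^2 = 381150.
Smallest multiple of 381150 that is ≥ 584459: ⌈584459/381150⌉ × 381150 = 2 × 381150 = 762300.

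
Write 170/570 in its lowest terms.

170 = 2 × 5 × 17
570 = 2 × 3 × 5 × 19
gcd(170, 570) = 2 × 5 = 10.
Divide numerator and denominator by 10: 170/570 = 17/57.

17/57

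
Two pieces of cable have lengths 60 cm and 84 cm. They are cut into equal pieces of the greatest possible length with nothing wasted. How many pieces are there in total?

12

Piece length = gcd(60, 84).
60 = 2^2 × 3 × 5
84 = 2^2 × 3 × 7
gcd(60, 84) = 2^2 × 3 = 12.
Total pieces = 60/12 + 84/12 = 5 + 7 = 12.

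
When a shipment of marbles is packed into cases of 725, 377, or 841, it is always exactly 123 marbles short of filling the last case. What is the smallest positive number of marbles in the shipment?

Being 123 short of a full case of size k means N ≡ −123 (mod k), i.e. N + 123 is a multiple of each size.
725 = 5^2 × 29
377 = 13 × 29
841 = 29^2
LCM(725, 377, 841) = 5^2 × 13 × 29^2 = 273325.
Smallest positive N is 273325 − 123 = 273202.

273202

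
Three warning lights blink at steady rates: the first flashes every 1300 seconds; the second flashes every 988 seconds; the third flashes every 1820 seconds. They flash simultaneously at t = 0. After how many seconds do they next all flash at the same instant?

The first simultaneous occurrence is after LCM of the individual periods.
1300 = 2^2 × 5^2 × 13
988 = 2^2 × 13 × 19
1820 = 2^2 × 5 × 7 × 13
LCM(1300, 988, 1820) = 2^2 × 5^2 × 7 × 13 × 19 = 172900.

172900 seconds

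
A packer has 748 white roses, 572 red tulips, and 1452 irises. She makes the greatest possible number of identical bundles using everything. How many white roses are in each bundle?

Number of bundles = gcd(748, 572, 1452).
748 = 2^2 × 11 × 17
572 = 2^2 × 11 × 13
1452 = 2^2 × 3 × 11^2
gcd(748, 572, 1452) = 2^2 × 11 = 44.
white roses per bundle = 748 / 44 = 17.

17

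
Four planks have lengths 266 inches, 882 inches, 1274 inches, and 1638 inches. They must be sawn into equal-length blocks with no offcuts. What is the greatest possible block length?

The block length must divide every plank, so the greatest is gcd(266, 882, 1274, 1638).
266 = 2 × 7 × 19
882 = 2 × 3^2 × 7^2
1274 = 2 × 7^2 × 13
1638 = 2 × 3^2 × 7 × 13
gcd(266, 882, 1274, 1638) = 2 × 7 = 14.

14 inches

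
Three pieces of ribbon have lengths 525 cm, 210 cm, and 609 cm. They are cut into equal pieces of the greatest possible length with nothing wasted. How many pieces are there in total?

Piece length = gcd(525, 210, 609).
525 = 3 × 5^2 × 7
210 = 2 × 3 × 5 × 7
609 = 3 × 7 × 29
gcd(525, 210, 609) = 3 × 7 = 21.
Total pieces = 525/21 + 210/21 + 609/21 = 25 + 10 + 29 = 64.

64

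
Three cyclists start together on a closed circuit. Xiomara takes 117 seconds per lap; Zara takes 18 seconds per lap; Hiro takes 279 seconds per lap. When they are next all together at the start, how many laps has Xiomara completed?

All finish a whole number of cycles simultaneously at t = LCM of the periods.
117 = 3^2 × 13
18 = 2 × 3^2
279 = 3^2 × 31
LCM(117, 18, 279) = 2 × 3^2 × 13 × 31 = 7254.
Laps for period 117: 7254 / 117 = 62.

62 laps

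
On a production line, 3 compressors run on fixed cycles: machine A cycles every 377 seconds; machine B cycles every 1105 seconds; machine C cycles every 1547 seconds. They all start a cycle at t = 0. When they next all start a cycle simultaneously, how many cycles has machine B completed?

203 cycles

They are all back at their starting positions together after one LCM of the periods.
377 = 13 × 29
1105 = 5 × 13 × 17
1547 = 7 × 13 × 17
LCM(377, 1105, 1547) = 5 × 7 × 13 × 17 × 29 = 224315.
Cycles for period 1105: 224315 / 1105 = 203.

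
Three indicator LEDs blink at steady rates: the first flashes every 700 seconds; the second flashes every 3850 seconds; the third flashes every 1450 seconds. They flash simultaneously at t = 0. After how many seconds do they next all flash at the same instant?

223300 seconds

The first simultaneous occurrence is after LCM of the individual periods.
700 = 2^2 × 5^2 × 7
3850 = 2 × 5^2 × 7 × 11
1450 = 2 × 5^2 × 29
LCM(700, 3850, 1450) = 2^2 × 5^2 × 7 × 11 × 29 = 223300.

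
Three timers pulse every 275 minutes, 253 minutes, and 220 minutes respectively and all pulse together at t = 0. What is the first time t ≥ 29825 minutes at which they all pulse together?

Joint pulses occur at multiples of LCM(275, 253, 220).
275 = 5^2 × 11
253 = 11 × 23
220 = 2^2 × 5 × 11
LCM(275, 253, 220) = 2^2 × 5^2 × 11 × 23 = 25300.
Smallest multiple of 25300 that is ≥ 29825: ⌈29825/25300⌉ × 25300 = 2 × 25300 = 50600.

50600 minutes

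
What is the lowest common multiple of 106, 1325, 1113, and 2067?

106 = 2 × 53
1325 = 5^2 × 53
1113 = 3 × 7 × 53
2067 = 3 × 13 × 53
LCM(106, 1325, 1113, 2067) = 2 × 3 × 5^2 × 7 × 13 × 53 = 723450.

723450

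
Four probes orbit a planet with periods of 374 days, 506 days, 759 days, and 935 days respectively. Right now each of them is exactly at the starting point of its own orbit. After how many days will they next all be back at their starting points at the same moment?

129030 days

They coincide at every common multiple of the periods; the first is the LCM.
374 = 2 × 11 × 17
506 = 2 × 11 × 23
759 = 3 × 11 × 23
935 = 5 × 11 × 17
LCM(374, 506, 759, 935) = 2 × 3 × 5 × 11 × 17 × 23 = 129030.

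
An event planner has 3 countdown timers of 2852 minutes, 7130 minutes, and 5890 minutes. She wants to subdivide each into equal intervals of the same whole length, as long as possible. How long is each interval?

62 minutes

The interval must divide each timer length; the longest such is the gcd.
2852 = 2^2 × 23 × 31
7130 = 2 × 5 × 23 × 31
5890 = 2 × 5 × 19 × 31
gcd(2852, 7130, 5890) = 2 × 31 = 62.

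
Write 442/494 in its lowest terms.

442 = 2 × 13 × 17
494 = 2 × 13 × 19
gcd(442, 494) = 2 × 13 = 26.
Divide numerator and denominator by 26: 442/494 = 17/19.

17/19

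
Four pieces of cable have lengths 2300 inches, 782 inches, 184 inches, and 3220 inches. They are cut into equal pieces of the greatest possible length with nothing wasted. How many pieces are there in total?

Piece length = gcd(2300, 782, 184, 3220).
2300 = 2^2 × 5^2 × 23
782 = 2 × 17 × 23
184 = 2^3 × 23
3220 = 2^2 × 5 × 7 × 23
gcd(2300, 782, 184, 3220) = 2 × 23 = 46.
Total pieces = 2300/46 + 782/46 + 184/46 + 3220/46 = 50 + 17 + 4 + 70 = 141.

141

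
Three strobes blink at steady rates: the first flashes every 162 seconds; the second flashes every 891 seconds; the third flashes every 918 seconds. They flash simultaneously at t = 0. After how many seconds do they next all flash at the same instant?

The first simultaneous occurrence is after LCM of the individual periods.
162 = 2 × 3^4
891 = 3^4 × 11
918 = 2 × 3^3 × 17
LCM(162, 891, 918) = 2 × 3^4 × 11 × 17 = 30294.

30294 seconds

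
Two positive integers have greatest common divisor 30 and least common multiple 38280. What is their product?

For any two positive integers, gcd × lcm = product = 30 × 38280 = 1148400.

1148400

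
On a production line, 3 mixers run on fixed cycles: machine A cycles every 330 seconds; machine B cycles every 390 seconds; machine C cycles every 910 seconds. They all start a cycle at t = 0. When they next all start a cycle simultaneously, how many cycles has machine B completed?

The first common completion time is the LCM of the periods.
330 = 2 × 3 × 5 × 11
390 = 2 × 3 × 5 × 13
910 = 2 × 5 × 7 × 13
LCM(330, 390, 910) = 2 × 3 × 5 × 7 × 11 × 13 = 30030.
Cycles for period 390: 30030 / 390 = 77.

77 cycles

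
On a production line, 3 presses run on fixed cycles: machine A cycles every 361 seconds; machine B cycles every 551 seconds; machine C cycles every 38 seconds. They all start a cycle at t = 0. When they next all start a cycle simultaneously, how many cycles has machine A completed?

58 cycles

They are all back at their starting positions together after one LCM of the periods.
361 = 19^2
551 = 19 × 29
38 = 2 × 19
LCM(361, 551, 38) = 2 × 19^2 × 29 = 20938.
Cycles for period 361: 20938 / 361 = 58.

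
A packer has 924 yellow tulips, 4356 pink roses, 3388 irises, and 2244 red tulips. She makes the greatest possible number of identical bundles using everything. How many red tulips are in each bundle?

51

Number of bundles = gcd(924, 4356, 3388, 2244).
924 = 2^2 × 3 × 7 × 11
4356 = 2^2 × 3^2 × 11^2
3388 = 2^2 × 7 × 11^2
2244 = 2^2 × 3 × 11 × 17
gcd(924, 4356, 3388, 2244) = 2^2 × 11 = 44.
red tulips per bundle = 2244 / 44 = 51.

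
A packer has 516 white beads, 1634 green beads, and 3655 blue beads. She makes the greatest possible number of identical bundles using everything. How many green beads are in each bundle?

Number of bundles = gcd(516, 1634, 3655).
516 = 2^2 × 3 × 43
1634 = 2 × 19 × 43
3655 = 5 × 17 × 43
gcd(516, 1634, 3655) = 43.
green beads per bundle = 1634 / 43 = 38.

38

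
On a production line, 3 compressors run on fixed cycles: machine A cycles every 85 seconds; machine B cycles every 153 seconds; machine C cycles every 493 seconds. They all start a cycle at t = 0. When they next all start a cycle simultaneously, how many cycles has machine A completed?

The first common completion time is the LCM of the periods.
85 = 5 × 17
153 = 3^2 × 17
493 = 17 × 29
LCM(85, 153, 493) = 3^2 × 5 × 17 × 29 = 22185.
Cycles for period 85: 22185 / 85 = 261.

261 cycles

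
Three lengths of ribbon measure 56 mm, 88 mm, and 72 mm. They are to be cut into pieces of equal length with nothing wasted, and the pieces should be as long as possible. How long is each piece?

Each piece length must divide every original length, so the longest possible is gcd(56, 88, 72).
56 = 2^3 × 7
88 = 2^3 × 11
72 = 2^3 × 3^2
gcd(56, 88, 72) = 2^3 = 8.

8 mm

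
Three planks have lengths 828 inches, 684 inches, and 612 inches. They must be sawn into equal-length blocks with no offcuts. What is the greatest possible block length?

This is the greatest common divisor of 828, 684, and 612.
828 = 2^2 × 3^2 × 23
684 = 2^2 × 3^2 × 19
612 = 2^2 × 3^2 × 17
gcd(828, 684, 612) = 2^2 × 3^2 = 36.

36 inches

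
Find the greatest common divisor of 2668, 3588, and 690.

2668 = 2^2 × 23 × 29
3588 = 2^2 × 3 × 13 × 23
690 = 2 × 3 × 5 × 23
gcd(2668, 3588, 690) = 2 × 23 = 46.

46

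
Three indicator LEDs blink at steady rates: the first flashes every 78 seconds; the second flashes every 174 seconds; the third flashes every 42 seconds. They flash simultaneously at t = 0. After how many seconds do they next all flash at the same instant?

They coincide at every common multiple of the periods; the first is the LCM.
78 = 2 × 3 × 13
174 = 2 × 3 × 29
42 = 2 × 3 × 7
LCM(78, 174, 42) = 2 × 3 × 7 × 13 × 29 = 15834.

15834 seconds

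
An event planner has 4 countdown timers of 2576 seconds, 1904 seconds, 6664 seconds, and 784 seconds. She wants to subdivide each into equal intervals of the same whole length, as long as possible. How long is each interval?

56 seconds

The interval must divide each timer length; the longest such is the gcd.
2576 = 2^4 × 7 × 23
1904 = 2^4 × 7 × 17
6664 = 2^3 × 7^2 × 17
784 = 2^4 × 7^2
gcd(2576, 1904, 6664, 784) = 2^3 × 7 = 56.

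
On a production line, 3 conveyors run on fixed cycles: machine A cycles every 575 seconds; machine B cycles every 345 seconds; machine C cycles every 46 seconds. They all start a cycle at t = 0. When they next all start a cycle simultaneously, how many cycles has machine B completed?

10 cycles

They are all back at their starting positions together after one LCM of the periods.
575 = 5^2 × 23
345 = 3 × 5 × 23
46 = 2 × 23
LCM(575, 345, 46) = 2 × 3 × 5^2 × 23 = 3450.
Cycles for period 345: 3450 / 345 = 10.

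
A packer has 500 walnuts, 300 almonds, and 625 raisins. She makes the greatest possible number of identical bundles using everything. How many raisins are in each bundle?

Number of bundles = gcd(500, 300, 625).
500 = 2^2 × 5^3
300 = 2^2 × 3 × 5^2
625 = 5^4
gcd(500, 300, 625) = 5^2 = 25.
raisins per bundle = 625 / 25 = 25.

25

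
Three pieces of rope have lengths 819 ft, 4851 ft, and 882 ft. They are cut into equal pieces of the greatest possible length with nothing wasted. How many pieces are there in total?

104

Piece length = gcd(819, 4851, 882).
819 = 3^2 × 7 × 13
4851 = 3^2 × 7^2 × 11
882 = 2 × 3^2 × 7^2
gcd(819, 4851, 882) = 3^2 × 7 = 63.
Total pieces = 819/63 + 4851/63 + 882/63 = 13 + 77 + 14 = 104.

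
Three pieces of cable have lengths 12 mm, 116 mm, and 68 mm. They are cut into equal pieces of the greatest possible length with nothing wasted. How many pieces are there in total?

Piece length = gcd(12, 116, 68).
12 = 2^2 × 3
116 = 2^2 × 29
68 = 2^2 × 17
gcd(12, 116, 68) = 2^2 = 4.
Total pieces = 12/4 + 116/4 + 68/4 = 3 + 29 + 17 = 49.

49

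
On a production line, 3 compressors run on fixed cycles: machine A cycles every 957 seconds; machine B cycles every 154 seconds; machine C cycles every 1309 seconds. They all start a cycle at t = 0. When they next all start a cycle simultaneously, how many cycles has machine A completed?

The first common completion time is the LCM of the periods.
957 = 3 × 11 × 29
154 = 2 × 7 × 11
1309 = 7 × 11 × 17
LCM(957, 154, 1309) = 2 × 3 × 7 × 11 × 17 × 29 = 227766.
Cycles for period 957: 227766 / 957 = 238.

238 cycles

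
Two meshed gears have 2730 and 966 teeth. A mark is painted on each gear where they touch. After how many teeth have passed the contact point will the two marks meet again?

62790 teeth

We need the least common multiple of the intervals.
2730 = 2 × 3 × 5 × 7 × 13
966 = 2 × 3 × 7 × 23
LCM(2730, 966) = 2 × 3 × 5 × 7 × 13 × 23 = 62790.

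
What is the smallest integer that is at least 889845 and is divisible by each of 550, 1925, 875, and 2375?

1097250

The integer must be a common multiple of 550, 1925, 875, and 2375, so a multiple of their LCM.
550 = 2 × 5^2 × 11
1925 = 5^2 × 7 × 11
875 = 5^3 × 7
2375 = 5^3 × 19
LCM(550, 1925, 875, 2375) = 2 × 5^3 × 7 × 11 × 19 = 365750.
Smallest multiple of 365750 that is ≥ 889845: ⌈889845/365750⌉ × 365750 = 3 × 365750 = 1097250.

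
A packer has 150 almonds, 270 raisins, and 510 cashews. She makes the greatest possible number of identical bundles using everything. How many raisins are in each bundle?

9

Number of bundles = gcd(150, 270, 510).
150 = 2 × 3 × 5^2
270 = 2 × 3^3 × 5
510 = 2 × 3 × 5 × 17
gcd(150, 270, 510) = 2 × 3 × 5 = 30.
raisins per bundle = 270 / 30 = 9.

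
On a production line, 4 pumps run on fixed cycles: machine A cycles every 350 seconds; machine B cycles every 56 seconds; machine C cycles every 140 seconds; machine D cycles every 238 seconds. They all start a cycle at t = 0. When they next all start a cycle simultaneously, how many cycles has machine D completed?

100 cycles

They are all back at their starting positions together after one LCM of the periods.
350 = 2 × 5^2 × 7
56 = 2^3 × 7
140 = 2^2 × 5 × 7
238 = 2 × 7 × 17
LCM(350, 56, 140, 238) = 2^3 × 5^2 × 7 × 17 = 23800.
Cycles for period 238: 23800 / 238 = 100.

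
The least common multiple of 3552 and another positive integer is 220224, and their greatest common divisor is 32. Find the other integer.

1984

gcd × lcm = product of the two integers, so the other integer is (32 × 220224) / 3552 = 1984.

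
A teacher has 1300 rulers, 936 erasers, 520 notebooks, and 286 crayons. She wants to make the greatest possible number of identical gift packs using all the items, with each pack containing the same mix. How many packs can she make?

26 packs

The pack count must divide each quantity, so the greatest is gcd(1300, 936, 520, 286).
1300 = 2^2 × 5^2 × 13
936 = 2^3 × 3^2 × 13
520 = 2^3 × 5 × 13
286 = 2 × 11 × 13
gcd(1300, 936, 520, 286) = 2 × 13 = 26.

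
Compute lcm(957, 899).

29667

957 = 3 × 11 × 29
899 = 29 × 31
LCM(957, 899) = 3 × 11 × 29 × 31 = 29667.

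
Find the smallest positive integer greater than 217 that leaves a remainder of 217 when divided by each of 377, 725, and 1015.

66192

N − 217 must be a common multiple of 377, 725, and 1015.
377 = 13 × 29
725 = 5^2 × 29
1015 = 5 × 7 × 29
LCM(377, 725, 1015) = 5^2 × 7 × 13 × 29 = 65975.
Smallest N > 217 is LCM + 217 = 65975 + 217 = 66192.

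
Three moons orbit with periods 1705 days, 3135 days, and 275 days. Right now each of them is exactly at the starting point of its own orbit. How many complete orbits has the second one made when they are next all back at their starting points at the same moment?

155 orbits

All finish a whole number of cycles simultaneously at t = LCM of the periods.
1705 = 5 × 11 × 31
3135 = 3 × 5 × 11 × 19
275 = 5^2 × 11
LCM(1705, 3135, 275) = 3 × 5^2 × 11 × 19 × 31 = 485925.
Orbits for period 3135: 485925 / 3135 = 155.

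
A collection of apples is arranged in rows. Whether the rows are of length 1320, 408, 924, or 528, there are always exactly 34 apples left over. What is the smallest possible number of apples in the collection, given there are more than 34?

314194

N − 34 must be a common multiple of 1320, 408, 924, and 528.
1320 = 2^3 × 3 × 5 × 11
408 = 2^3 × 3 × 17
924 = 2^2 × 3 × 7 × 11
528 = 2^4 × 3 × 11
LCM(1320, 408, 924, 528) = 2^4 × 3 × 5 × 7 × 11 × 17 = 314160.
Smallest N > 34 is LCM + 34 = 314160 + 34 = 314194.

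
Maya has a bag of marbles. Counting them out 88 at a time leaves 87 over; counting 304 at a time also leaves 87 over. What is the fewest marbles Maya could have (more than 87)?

3431

N − 87 must be a common multiple of 88 and 304.
88 = 2^3 × 11
304 = 2^4 × 19
LCM(88, 304) = 2^4 × 11 × 19 = 3344.
Smallest N > 87 is LCM + 87 = 3344 + 87 = 3431.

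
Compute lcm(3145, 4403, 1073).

3145 = 5 × 17 × 37
4403 = 7 × 17 × 37
1073 = 29 × 37
LCM(3145, 4403, 1073) = 5 × 7 × 17 × 29 × 37 = 638435.

638435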